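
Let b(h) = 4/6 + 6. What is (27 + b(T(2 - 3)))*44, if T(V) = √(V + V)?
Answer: 4444/3 ≈ 1481.3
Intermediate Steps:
T(V) = √2*√V (T(V) = √(2*V) = √2*√V)
b(h) = 20/3 (b(h) = 4*(⅙) + 6 = ⅔ + 6 = 20/3)
(27 + b(T(2 - 3)))*44 = (27 + 20/3)*44 = (101/3)*44 = 4444/3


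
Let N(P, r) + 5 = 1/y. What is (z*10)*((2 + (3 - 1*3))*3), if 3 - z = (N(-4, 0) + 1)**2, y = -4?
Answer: -3615/4 ≈ -903.75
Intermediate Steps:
N(P, r) = -21/4 (N(P, r) = -5 + 1/(-4) = -5 + 1*(-1/4) = -5 - 1/4 = -21/4)
z = -241/16 (z = 3 - (-21/4 + 1)**2 = 3 - (-17/4)**2 = 3 - 1*289/16 = 3 - 289/16 = -241/16 ≈ -15.063)
(z*10)*((2 + (3 - 1*3))*3) = (-241/16*10)*((2 + (3 - 1*3))*3) = -1205*(2 + (3 - 3))*3/8 = -1205*(2 + 0)*3/8 = -1205*3/4 = -1205/8*6 = -3615/4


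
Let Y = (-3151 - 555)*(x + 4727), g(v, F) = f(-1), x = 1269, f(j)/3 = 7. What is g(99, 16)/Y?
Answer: -21/22221176 ≈ -9.4504e-7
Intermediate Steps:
f(j) = 21 (f(j) = 3*7 = 21)
g(v, F) = 21
Y = -22221176 (Y = (-3151 - 555)*(1269 + 4727) = -3706*5996 = -22221176)
g(99, 16)/Y = 21/(-22221176) = 21*(-1/22221176) = -21/22221176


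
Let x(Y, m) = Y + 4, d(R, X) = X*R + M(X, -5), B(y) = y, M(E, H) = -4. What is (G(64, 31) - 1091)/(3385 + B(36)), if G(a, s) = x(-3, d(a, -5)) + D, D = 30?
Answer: -1060/3421 ≈ -0.30985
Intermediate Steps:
d(R, X) = -4 + R*X (d(R, X) = X*R - 4 = R*X - 4 = -4 + R*X)
x(Y, m) = 4 + Y
G(a, s) = 31 (G(a, s) = (4 - 3) + 30 = 1 + 30 = 31)
(G(64, 31) - 1091)/(3385 + B(36)) = (31 - 1091)/(3385 + 36) = -1060/3421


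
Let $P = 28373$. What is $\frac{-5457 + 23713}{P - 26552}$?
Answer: $\frac{18256}{1821} \approx 10.025$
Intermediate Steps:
$\frac{-5457 + 23713}{P - 26552} = \frac{-5457 + 23713}{28373 - 26552} = \frac{18256}{1821}$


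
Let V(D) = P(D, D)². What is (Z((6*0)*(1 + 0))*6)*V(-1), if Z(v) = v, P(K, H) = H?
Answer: 0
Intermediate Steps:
V(D) = D²
(Z((6*0)*(1 + 0))*6)*V(-1) = (((6*0)*(1 + 0))*6)*(-1)² = ((0*1)*6)*1 = (0*6)*1 = 0*1 = 0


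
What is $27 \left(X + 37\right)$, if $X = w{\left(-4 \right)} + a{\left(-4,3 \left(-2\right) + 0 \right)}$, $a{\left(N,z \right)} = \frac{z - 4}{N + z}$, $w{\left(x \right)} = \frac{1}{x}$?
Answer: $\frac{4077}{4} \approx 1019.3$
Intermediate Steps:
$a{\left(N,z \right)} = \frac{-4 + z}{N + z}$
$X = \frac{3}{4}$ ($X = \frac{1}{-4} + \frac{-4 + \left(3 \left(-2\right) + 0\right)}{-4 + \left(3 \left(-2\right) + 0\right)} = - \frac{1}{4} + \frac{-4 + \left(-6 + 0\right)}{-4 + \left(-6 + 0\right)} = - \frac{1}{4} + \frac{-4 - 6}{-4 - 6} = - \frac{1}{4} + \frac{1}{-10} \left(-10\right) = - \frac{1}{4} - -1 = - \frac{1}{4} + 1 = \frac{3}{4} \approx 0.75$)
$27 \left(X + 37\right) = 27 \left(\frac{3}{4} + 37\right) = 27 \cdot \frac{151}{4} = \frac{4077}{4}$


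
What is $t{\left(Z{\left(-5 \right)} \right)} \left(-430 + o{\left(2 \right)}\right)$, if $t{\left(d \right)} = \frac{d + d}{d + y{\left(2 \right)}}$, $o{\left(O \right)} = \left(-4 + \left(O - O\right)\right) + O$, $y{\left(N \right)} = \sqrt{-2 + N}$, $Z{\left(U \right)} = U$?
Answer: $-864$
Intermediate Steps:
$o{\left(O \right)} = -4 + O$ ($o{\left(O \right)} = \left(-4 + 0\right) + O = -4 + O$)
$t{\left(d \right)} = 2$ ($t{\left(d \right)} = \frac{d + d}{d + \sqrt{-2 + 2}} = \frac{2 d}{d + \sqrt{0}} = \frac{2 d}{d + 0} = \frac{2 d}{d} = 2$)
$t{\left(Z{\left(-5 \right)} \right)} \left(-430 + o{\left(2 \right)}\right) = 2 \left(-430 + \left(-4 + 2\right)\right) = 2 \left(-430 - 2\right) = 2 \left(-432\right) = -864$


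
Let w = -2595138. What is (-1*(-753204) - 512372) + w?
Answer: -2354306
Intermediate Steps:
(-1*(-753204) - 512372) + w = (-1*(-753204) - 512372) - 2595138 = (753204 - 512372) - 2595138 = 240832 - 2595138 = -2354306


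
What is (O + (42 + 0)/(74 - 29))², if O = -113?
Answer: 2825761/225 ≈ 12559.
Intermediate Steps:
(O + (42 + 0)/(74 - 29))² = (-113 + (42 + 0)/(74 - 29))² = (-113 + 42/45)² = (-113 + 42*(1/45))² = (-113 + 14/15)² = (-1681/15)² = 2825761/225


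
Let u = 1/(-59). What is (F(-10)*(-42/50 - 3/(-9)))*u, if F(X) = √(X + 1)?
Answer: 38*I/1475 ≈ 0.025763*I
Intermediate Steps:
F(X) = √(1 + X)
u = -1/59 ≈ -0.016949
(F(-10)*(-42/50 - 3/(-9)))*u = (√(1 - 10)*(-42/50 - 3/(-9)))*(-1/59) = (√(-9)*(-42*1/50 - 3*(-⅑)))*(-1/59) = ((3*I)*(-21/25 + ⅓))*(-1/59) = ((3*I)*(-38/75))*(-1/59) = -38*I/25*(-1/59) = 38*I/1475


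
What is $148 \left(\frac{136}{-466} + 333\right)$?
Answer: $\frac{11473108}{233} \approx 49241.0$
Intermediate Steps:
$148 \left(\frac{136}{-466} + 333\right) = 148 \left(136 \left(- \frac{1}{466}\right) + 333\right) = 148 \left(- \frac{68}{233} + 333\right) = 148 \cdot \frac{77521}{233} = \frac{11473108}{233}$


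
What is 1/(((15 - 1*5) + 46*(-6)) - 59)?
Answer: -1/325 ≈ -0.0030769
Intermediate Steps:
1/(((15 - 1*5) + 46*(-6)) - 59) = 1/(((15 - 5) - 276) - 59) = 1/((10 - 276) - 59) = 1/(-266 - 59) = 1/(-325) = -1/325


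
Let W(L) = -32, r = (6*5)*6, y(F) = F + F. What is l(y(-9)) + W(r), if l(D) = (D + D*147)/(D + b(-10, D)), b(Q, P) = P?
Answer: 42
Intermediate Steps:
y(F) = 2*F
l(D) = 74 (l(D) = (D + D*147)/(D + D) = (D + 147*D)/((2*D)) = (148*D)*(1/(2*D)) = 74)
r = 180 (r = 30*6 = 180)
l(y(-9)) + W(r) = 74 - 32 = 42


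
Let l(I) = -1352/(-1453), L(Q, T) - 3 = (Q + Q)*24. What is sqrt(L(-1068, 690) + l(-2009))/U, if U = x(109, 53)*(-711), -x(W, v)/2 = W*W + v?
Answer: I*sqrt(108220720093)/24657625044 ≈ 1.3341e-5*I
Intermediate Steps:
L(Q, T) = 3 + 48*Q (L(Q, T) = 3 + (Q + Q)*24 = 3 + (2*Q)*24 = 3 + 48*Q)
x(W, v) = -2*v - 2*W**2 (x(W, v) = -2*(W*W + v) = -2*(W**2 + v) = -2*(v + W**2) = -2*v - 2*W**2)
l(I) = 1352/1453 (l(I) = -1352*(-1/1453) = 1352/1453)
U = 16970148 (U = (-2*53 - 2*109**2)*(-711) = (-106 - 2*11881)*(-711) = (-106 - 23762)*(-711) = -23868*(-711) = 16970148)
sqrt(L(-1068, 690) + l(-2009))/U = sqrt((3 + 48*(-1068)) + 1352/1453)/16970148 = sqrt((3 - 51264) + 1352/1453)*(1/16970148) = sqrt(-51261 + 1352/1453)*(1/16970148) = sqrt(-74480881/1453)*(1/16970148) = (I*sqrt(108220720093)/1453)*(1/16970148) = I*sqrt(108220720093)/24657625044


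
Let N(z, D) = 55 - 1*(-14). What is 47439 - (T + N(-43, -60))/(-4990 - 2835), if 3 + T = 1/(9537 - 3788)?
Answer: 426817535102/8997185 ≈ 47439.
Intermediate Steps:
N(z, D) = 69 (N(z, D) = 55 + 14 = 69)
T = -17246/5749 (T = -3 + 1/(9537 - 3788) = -3 + 1/5749 = -17246/5749 ≈ -2.9998)
47439 - (T + N(-43, -60))/(-4990 - 2835) = 47439 - (-17246/5749 + 69)/(-4990 - 2835) = 47439 - 379435/(5749*(-7825)) = 47439 - 379435*(-1)/(5749*7825) = 47439 - 1*(-75887/8997185) = 47439 + 75887/8997185 = 426817535102/8997185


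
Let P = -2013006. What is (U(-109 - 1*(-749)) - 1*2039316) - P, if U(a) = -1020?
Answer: -27330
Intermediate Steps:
(U(-109 - 1*(-749)) - 1*2039316) - P = (-1020 - 1*2039316) - 1*(-2013006) = (-1020 - 2039316) + 2013006 = -2040336 + 2013006 = -27330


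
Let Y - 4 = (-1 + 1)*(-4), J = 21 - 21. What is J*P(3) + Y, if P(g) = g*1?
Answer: 4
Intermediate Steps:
P(g) = g
J = 0
Y = 4 (Y = 4 + (-1 + 1)*(-4) = 4 + 0*(-4) = 4 + 0 = 4)
J*P(3) + Y = 0*3 + 4 = 0 + 4 = 4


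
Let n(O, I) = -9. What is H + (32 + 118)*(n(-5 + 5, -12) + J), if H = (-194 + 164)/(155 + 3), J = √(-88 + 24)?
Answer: -106665/79 + 1200*I ≈ -1350.2 + 1200.0*I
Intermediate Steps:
J = 8*I (J = √(-64) = 8*I ≈ 8.0*I)
H = -15/79 (H = -30/158 = -30*1/158 = -15/79 ≈ -0.18987)
H + (32 + 118)*(n(-5 + 5, -12) + J) = -15/79 + (32 + 118)*(-9 + 8*I) = -15/79 + 150*(-9 + 8*I) = -15/79 + (-1350 + 1200*I) = -106665/79 + 1200*I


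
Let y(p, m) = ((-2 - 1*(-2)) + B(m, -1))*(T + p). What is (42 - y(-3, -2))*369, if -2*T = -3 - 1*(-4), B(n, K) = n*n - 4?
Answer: 15498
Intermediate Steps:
B(n, K) = -4 + n² (B(n, K) = n² - 4 = -4 + n²)
T = -½ (T = -(-3 - 1*(-4))/2 = -(-3 + 4)/2 = -½*1 = -½ ≈ -0.50000)
y(p, m) = (-4 + m²)*(-½ + p) (y(p, m) = ((-2 - 1*(-2)) + (-4 + m²))*(-½ + p) = ((-2 + 2) + (-4 + m²))*(-½ + p) = (0 + (-4 + m²))*(-½ + p) = (-4 + m²)*(-½ + p))
(42 - y(-3, -2))*369 = (42 - (-1 + 2*(-3))*(-4 + (-2)²)/2)*369 = (42 - (-1 - 6)*(-4 + 4)/2)*369 = (42 - (-7)*0/2)*369 = (42 - 1*0)*369 = (42 + 0)*369 = 42*369 = 15498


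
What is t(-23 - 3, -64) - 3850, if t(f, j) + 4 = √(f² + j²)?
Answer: -3854 + 2*√1193 ≈ -3784.9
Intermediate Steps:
t(f, j) = -4 + √(f² + j²)
t(-23 - 3, -64) - 3850 = (-4 + √((-23 - 3)² + (-64)²)) - 3850 = (-4 + √((-26)² + 4096)) - 3850 = (-4 + √(676 + 4096)) - 3850 = (-4 + √4772) - 3850 = (-4 + 2*√1193) - 3850 = -3854 + 2*√1193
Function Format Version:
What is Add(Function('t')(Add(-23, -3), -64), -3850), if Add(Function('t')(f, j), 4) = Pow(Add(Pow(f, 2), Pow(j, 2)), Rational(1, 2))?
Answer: Add(-3854, Mul(2, Pow(1193, Rational(1, 2)))) ≈ -3784.9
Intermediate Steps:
Function('t')(f, j) = Add(-4, Pow(Add(Pow(f, 2), Pow(j, 2)), Rational(1, 2)))
Add(Function('t')(Add(-23, -3), -64), -3850) = Add(Add(-4, Pow(Add(Pow(Add(-23, -3), 2), Pow(-64, 2)), Rational(1, 2))), -3850) = Add(Add(-4, Pow(Add(Pow(-26, 2), 4096), Rational(1, 2))), -3850) = Add(Add(-4, Pow(Add(676, 4096), Rational(1, 2))), -3850) = Add(Add(-4, Pow(4772, Rational(1, 2))), -3850) = Add(Add(-4, Mul(2, Pow(1193, Rational(1, 2)))), -3850) = Add(-3854, Mul(2, Pow(1193, Rational(1, 2))))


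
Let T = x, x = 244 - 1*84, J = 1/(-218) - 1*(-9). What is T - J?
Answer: 32919/218 ≈ 151.00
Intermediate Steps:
J = 1961/218 (J = -1/218 + 9 = 1961/218 ≈ 8.9954)
x = 160 (x = 244 - 84 = 160)
T = 160
T - J = 160 - 1*1961/218 = 160 - 1961/218 = 32919/218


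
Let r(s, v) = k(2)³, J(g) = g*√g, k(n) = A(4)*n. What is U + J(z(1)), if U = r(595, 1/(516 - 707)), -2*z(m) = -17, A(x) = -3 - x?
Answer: -2744 + 17*√34/4 ≈ -2719.2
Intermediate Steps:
k(n) = -7*n (k(n) = (-3 - 1*4)*n = (-3 - 4)*n = -7*n)
z(m) = 17/2 (z(m) = -½*(-17) = 17/2)
J(g) = g^(3/2)
r(s, v) = -2744 (r(s, v) = (-7*2)³ = (-14)³ = -2744)
U = -2744
U + J(z(1)) = -2744 + (17/2)^(3/2) = -2744 + 17*√34/4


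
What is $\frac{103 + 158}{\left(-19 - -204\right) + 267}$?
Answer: $\frac{261}{452} \approx 0.57743$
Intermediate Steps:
$\frac{103 + 158}{\left(-19 - -204\right) + 267} = \frac{261}{\left(-19 + 204\right) + 267} = \frac{261}{185 + 267} = \frac{261}{452}$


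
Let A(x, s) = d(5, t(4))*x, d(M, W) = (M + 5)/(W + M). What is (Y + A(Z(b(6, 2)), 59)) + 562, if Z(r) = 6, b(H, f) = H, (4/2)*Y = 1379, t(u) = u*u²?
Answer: 57609/46 ≈ 1252.4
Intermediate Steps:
t(u) = u³
Y = 1379/2 (Y = (½)*1379 = 1379/2 ≈ 689.50)
d(M, W) = (5 + M)/(M + W)
A(x, s) = 10*x/69 (A(x, s) = ((5 + 5)/(5 + 4³))*x = (10/(5 + 64))*x = (10/69)*x = ((1/69)*10)*x = 10*x/69)
(Y + A(Z(b(6, 2)), 59)) + 562 = (1379/2 + (10/69)*6) + 562 = (1379/2 + 20/23) + 562 = 31757/46 + 562 = 57609/46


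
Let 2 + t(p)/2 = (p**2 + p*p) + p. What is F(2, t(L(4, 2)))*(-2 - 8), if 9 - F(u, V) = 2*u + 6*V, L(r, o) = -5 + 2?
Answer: 1510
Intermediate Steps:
L(r, o) = -3
t(p) = -4 + 2*p + 4*p**2 (t(p) = -4 + 2*((p**2 + p*p) + p) = -4 + 2*((p**2 + p**2) + p) = -4 + 2*(2*p**2 + p) = -4 + 2*(p + 2*p**2) = -4 + (2*p + 4*p**2) = -4 + 2*p + 4*p**2)
F(u, V) = 9 - 6*V - 2*u (F(u, V) = 9 - (2*u + 6*V) = 9 + (-6*V - 2*u) = 9 - 6*V - 2*u)
F(2, t(L(4, 2)))*(-2 - 8) = (9 - 6*(-4 + 2*(-3) + 4*(-3)**2) - 2*2)*(-2 - 8) = (9 - 6*(-4 - 6 + 4*9) - 4)*(-10) = (9 - 6*(-4 - 6 + 36) - 4)*(-10) = (9 - 6*26 - 4)*(-10) = (9 - 156 - 4)*(-10) = -151*(-10) = 1510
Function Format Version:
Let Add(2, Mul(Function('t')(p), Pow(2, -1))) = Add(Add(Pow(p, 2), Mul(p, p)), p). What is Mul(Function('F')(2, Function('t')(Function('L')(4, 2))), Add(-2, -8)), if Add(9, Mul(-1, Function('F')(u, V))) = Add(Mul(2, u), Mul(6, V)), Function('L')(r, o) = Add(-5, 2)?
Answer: 1510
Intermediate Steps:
Function('L')(r, o) = -3
Function('t')(p) = Add(-4, Mul(2, p), Mul(4, Pow(p, 2))) (Function('t')(p) = Add(-4, Mul(2, Add(Add(Pow(p, 2), Mul(p, p)), p))) = Add(-4, Mul(2, Add(Add(Pow(p, 2), Pow(p, 2)), p))) = Add(-4, Mul(2, Add(Mul(2, Pow(p, 2)), p))) = Add(-4, Mul(2, Add(p, Mul(2, Pow(p, 2))))) = Add(-4, Add(Mul(2, p), Mul(4, Pow(p, 2)))) = Add(-4, Mul(2, p), Mul(4, Pow(p, 2))))
Function('F')(u, V) = Add(9, Mul(-6, V), Mul(-2, u)) (Function('F')(u, V) = Add(9, Mul(-1, Add(Mul(2, u), Mul(6, V)))) = Add(9, Add(Mul(-6, V), Mul(-2, u))) = Add(9, Mul(-6, V), Mul(-2, u)))
Mul(Function('F')(2, Function('t')(Function('L')(4, 2))), Add(-2, -8)) = Mul(Add(9, Mul(-6, Add(-4, Mul(2, -3), Mul(4, Pow(-3, 2)))), Mul(-2, 2)), Add(-2, -8)) = Mul(Add(9, Mul(-6, Add(-4, -6, Mul(4, 9))), -4), -10) = Mul(Add(9, Mul(-6, Add(-4, -6, 36)), -4), -10) = Mul(Add(9, Mul(-6, 26), -4), -10) = Mul(Add(9, -156, -4), -10) = Mul(-151, -10) = 1510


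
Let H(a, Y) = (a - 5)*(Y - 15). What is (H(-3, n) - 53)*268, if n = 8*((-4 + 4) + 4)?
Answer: -50652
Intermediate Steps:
n = 32 (n = 8*(0 + 4) = 8*4 = 32)
H(a, Y) = (-15 + Y)*(-5 + a) (H(a, Y) = (-5 + a)*(-15 + Y) = (-15 + Y)*(-5 + a))
(H(-3, n) - 53)*268 = ((75 - 15*(-3) - 5*32 + 32*(-3)) - 53)*268 = ((75 + 45 - 160 - 96) - 53)*268 = (-136 - 53)*268 = -189*268 = -50652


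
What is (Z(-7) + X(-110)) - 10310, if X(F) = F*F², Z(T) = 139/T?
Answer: -9389309/7 ≈ -1.3413e+6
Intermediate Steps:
X(F) = F³
(Z(-7) + X(-110)) - 10310 = (139/(-7) + (-110)³) - 10310 = (139*(-⅐) - 1331000) - 10310 = (-139/7 - 1331000) - 10310 = -9317139/7 - 10310 = -9389309/7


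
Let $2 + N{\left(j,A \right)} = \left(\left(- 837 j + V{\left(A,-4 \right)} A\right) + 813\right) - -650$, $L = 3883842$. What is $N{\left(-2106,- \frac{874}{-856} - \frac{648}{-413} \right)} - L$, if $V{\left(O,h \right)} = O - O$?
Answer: $-2119659$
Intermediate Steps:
$V{\left(O,h \right)} = 0$
$N{\left(j,A \right)} = 1461 - 837 j$ ($N{\left(j,A \right)} = -2 + \left(\left(\left(- 837 j + 0 A\right) + 813\right) - -650\right) = -2 + \left(\left(\left(- 837 j + 0\right) + 813\right) + 650\right) = -2 + \left(\left(- 837 j + 813\right) + 650\right) = -2 + \left(\left(813 - 837 j\right) + 650\right) = -2 - \left(-1463 + 837 j\right) = 1461 - 837 j$)
$N{\left(-2106,- \frac{874}{-856} - \frac{648}{-413} \right)} - L = \left(1461 - -1762722\right) - 3883842 = \left(1461 + 1762722\right) - 3883842 = 1764183 - 3883842 = -2119659$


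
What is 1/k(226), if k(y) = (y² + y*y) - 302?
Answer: 1/101850 ≈ 9.8184e-6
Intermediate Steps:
k(y) = -302 + 2*y² (k(y) = (y² + y²) - 302 = 2*y² - 302 = -302 + 2*y²)
1/k(226) = 1/(-302 + 2*226²) = 1/(-302 + 2*51076) = 1/(-302 + 102152) = 1/101850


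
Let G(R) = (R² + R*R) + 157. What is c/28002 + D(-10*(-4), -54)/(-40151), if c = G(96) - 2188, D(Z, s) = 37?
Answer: 219160159/374769434 ≈ 0.58479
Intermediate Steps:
G(R) = 157 + 2*R² (G(R) = (R² + R²) + 157 = 2*R² + 157 = 157 + 2*R²)
c = 16401 (c = (157 + 2*96²) - 2188 = (157 + 2*9216) - 2188 = (157 + 18432) - 2188 = 18589 - 2188 = 16401)
c/28002 + D(-10*(-4), -54)/(-40151) = 16401/28002 + 37/(-40151) = 16401*(1/28002) + 37*(-1/40151) = 5467/9334 - 37/40151 = 219160159/374769434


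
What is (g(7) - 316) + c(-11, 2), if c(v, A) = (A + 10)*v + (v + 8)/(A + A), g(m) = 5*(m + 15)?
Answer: -1355/4 ≈ -338.75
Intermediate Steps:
g(m) = 75 + 5*m (g(m) = 5*(15 + m) = 75 + 5*m)
c(v, A) = v*(10 + A) + (8 + v)/(2*A) (c(v, A) = (10 + A)*v + (8 + v)/((2*A)) = v*(10 + A) + (8 + v)*(1/(2*A)) = v*(10 + A) + (8 + v)/(2*A))
(g(7) - 316) + c(-11, 2) = ((75 + 5*7) - 316) + (4 + (½)*(-11) + 2*(-11)*(10 + 2))/2 = ((75 + 35) - 316) + (4 - 11/2 + 2*(-11)*12)/2 = (110 - 316) + (4 - 11/2 - 264)/2 = -206 + (½)*(-531/2) = -206 - 531/4 = -1355/4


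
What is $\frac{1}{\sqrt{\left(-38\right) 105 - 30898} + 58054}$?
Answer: $\frac{29027}{1685150902} - \frac{7 i \sqrt{178}}{1685150902} \approx 1.7225 \cdot 10^{-5} - 5.542 \cdot 10^{-8} i$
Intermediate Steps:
$\frac{1}{\sqrt{\left(-38\right) 105 - 30898} + 58054} = \frac{1}{\sqrt{-3990 - 30898} + 58054} = \frac{1}{\sqrt{-34888} + 58054} = \frac{1}{14 i \sqrt{178} + 58054} = \frac{1}{58054 + 14 i \sqrt{178}}$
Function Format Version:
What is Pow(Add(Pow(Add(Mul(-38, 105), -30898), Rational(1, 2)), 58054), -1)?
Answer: Add(Rational(29027, 1685150902), Mul(Rational(-7, 1685150902), I, Pow(178, Rational(1, 2)))) ≈ Add(1.7225e-5, Mul(-5.5420e-8, I))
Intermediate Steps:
Pow(Add(Pow(Add(Mul(-38, 105), -30898), Rational(1, 2)), 58054), -1) = Pow(Add(Pow(Add(-3990, -30898), Rational(1, 2)), 58054), -1) = Pow(Add(Pow(-34888, Rational(1, 2)), 58054), -1) = Pow(Add(Mul(14, I, Pow(178, Rational(1, 2))), 58054), -1) = Pow(Add(58054, Mul(14, I, Pow(178, Rational(1, 2)))), -1)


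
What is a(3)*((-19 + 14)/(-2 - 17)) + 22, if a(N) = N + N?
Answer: 448/19 ≈ 23.579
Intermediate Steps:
a(N) = 2*N
a(3)*((-19 + 14)/(-2 - 17)) + 22 = (2*3)*((-19 + 14)/(-2 - 17)) + 22 = 6*(-5/(-19)) + 22 = 6*(-5*(-1/19)) + 22 = 6*(5/19) + 22 = 30/19 + 22 = 448/19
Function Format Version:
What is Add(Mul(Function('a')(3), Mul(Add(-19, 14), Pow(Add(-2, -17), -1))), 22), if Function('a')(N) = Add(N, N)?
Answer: Rational(448, 19) ≈ 23.579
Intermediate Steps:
Function('a')(N) = Mul(2, N)
Add(Mul(Function('a')(3), Mul(Add(-19, 14), Pow(Add(-2, -17), -1))), 22) = Add(Mul(Mul(2, 3), Mul(Add(-19, 14), Pow(Add(-2, -17), -1))), 22) = Add(Mul(6, Mul(-5, Pow(-19, -1))), 22) = Add(Mul(6, Mul(-5, Rational(-1, 19))), 22) = Add(Mul(6, Rational(5, 19)), 22) = Add(Rational(30, 19), 22) = Rational(448, 19)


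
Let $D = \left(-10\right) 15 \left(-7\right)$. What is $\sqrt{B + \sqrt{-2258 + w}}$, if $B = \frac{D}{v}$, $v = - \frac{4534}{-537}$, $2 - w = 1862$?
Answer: $\frac{\sqrt{639123975 + 5139289 i \sqrt{4118}}}{2267} \approx 11.496 + 2.7911 i$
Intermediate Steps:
$w = -1860$ ($w = 2 - 1862 = -1860$)
$v = \frac{4534}{537}$ ($v = \left(-4534\right) \left(- \frac{1}{537}\right) = \frac{4534}{537} \approx 8.4432$)
$D = 1050$ ($D = \left(-150\right) \left(-7\right) = 1050$)
$B = \frac{281925}{2267}$ ($B = \frac{1050}{\frac{4534}{537}} = 1050 \cdot \frac{537}{4534} = \frac{281925}{2267} \approx 124.36$)
$\sqrt{B + \sqrt{-2258 + w}} = \sqrt{\frac{281925}{2267} + \sqrt{-2258 - 1860}} = \sqrt{\frac{281925}{2267} + \sqrt{-4118}} = \sqrt{\frac{281925}{2267} + i \sqrt{4118}}$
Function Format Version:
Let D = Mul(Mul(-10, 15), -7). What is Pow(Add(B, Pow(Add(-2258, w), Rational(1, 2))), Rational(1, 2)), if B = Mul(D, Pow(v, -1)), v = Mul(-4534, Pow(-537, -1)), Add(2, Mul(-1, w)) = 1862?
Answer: Mul(Rational(1, 2267), Pow(Add(639123975, Mul(5139289, I, Pow(4118, Rational(1, 2)))), Rational(1, 2))) ≈ Add(11.496, Mul(2.7911, I))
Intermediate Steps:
w = -1860 (w = Add(2, Mul(-1, 1862)) = Add(2, -1862) = -1860)
v = Rational(4534, 537) (v = Mul(-4534, Rational(-1, 537)) = Rational(4534, 537) ≈ 8.4432)
D = 1050 (D = Mul(-150, -7) = 1050)
B = Rational(281925, 2267) (B = Mul(1050, Pow(Rational(4534, 537), -1)) = Mul(1050, Rational(537, 4534)) = Rational(281925, 2267) ≈ 124.36)
Pow(Add(B, Pow(Add(-2258, w), Rational(1, 2))), Rational(1, 2)) = Pow(Add(Rational(281925, 2267), Pow(Add(-2258, -1860), Rational(1, 2))), Rational(1, 2)) = Pow(Add(Rational(281925, 2267), Pow(-4118, Rational(1, 2))), Rational(1, 2)) = Pow(Add(Rational(281925, 2267), Mul(I, Pow(4118, Rational(1, 2)))), Rational(1, 2))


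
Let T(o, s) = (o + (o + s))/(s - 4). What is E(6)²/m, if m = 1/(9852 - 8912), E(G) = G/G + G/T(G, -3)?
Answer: 113740/9 ≈ 12638.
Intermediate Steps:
T(o, s) = (s + 2*o)/(-4 + s)
E(G) = 1 + G/(3/7 - 2*G/7) (E(G) = G/G + G/(((-3 + 2*G)/(-4 - 3))) = 1 + G/(((-3 + 2*G)/(-7))) = 1 + G/((-(-3 + 2*G)/7)) = 1 + G/(3/7 - 2*G/7))
m = 1/940 ≈ 0.0010638
E(6)²/m = ((-3 - 5*6)/(-3 + 2*6))²/(1/940) = ((-3 - 30)/(-3 + 12))²*940 = (-33/9)²*940 = ((⅑)*(-33))²*940 = (-11/3)²*940 = (121/9)*940 = 113740/9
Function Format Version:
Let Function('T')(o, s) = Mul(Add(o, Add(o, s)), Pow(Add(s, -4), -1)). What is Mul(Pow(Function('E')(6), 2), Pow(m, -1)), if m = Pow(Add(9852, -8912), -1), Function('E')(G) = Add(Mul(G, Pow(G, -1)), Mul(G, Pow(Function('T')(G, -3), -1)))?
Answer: Rational(113740, 9) ≈ 12638.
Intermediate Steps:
Function('T')(o, s) = Mul(Pow(Add(-4, s), -1), Add(s, Mul(2, o))) (Function('T')(o, s) = Mul(Add(s, Mul(2, o)), Pow(Add(-4, s), -1)) = Mul(Pow(Add(-4, s), -1), Add(s, Mul(2, o))))
Function('E')(G) = Add(1, Mul(G, Pow(Add(Rational(3, 7), Mul(Rational(-2, 7), G)), -1))) (Function('E')(G) = Add(Mul(G, Pow(G, -1)), Mul(G, Pow(Mul(Pow(Add(-4, -3), -1), Add(-3, Mul(2, G))), -1))) = Add(1, Mul(G, Pow(Mul(Pow(-7, -1), Add(-3, Mul(2, G))), -1))) = Add(1, Mul(G, Pow(Mul(Rational(-1, 7), Add(-3, Mul(2, G))), -1))) = Add(1, Mul(G, Pow(Add(Rational(3, 7), Mul(Rational(-2, 7), G)), -1))))
m = Rational(1, 940) (m = Pow(940, -1) = Rational(1, 940) ≈ 0.0010638)
Mul(Pow(Function('E')(6), 2), Pow(m, -1)) = Mul(Pow(Mul(Pow(Add(-3, Mul(2, 6)), -1), Add(-3, Mul(-5, 6))), 2), Pow(Rational(1, 940), -1)) = Mul(Pow(Mul(Pow(Add(-3, 12), -1), Add(-3, -30)), 2), 940) = Mul(Pow(Mul(Pow(9, -1), -33), 2), 940) = Mul(Pow(Mul(Rational(1, 9), -33), 2), 940) = Mul(Pow(Rational(-11, 3), 2), 940) = Mul(Rational(121, 9), 940) = Rational(113740, 9)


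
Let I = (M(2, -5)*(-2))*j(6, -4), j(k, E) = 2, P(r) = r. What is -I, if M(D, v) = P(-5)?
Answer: -20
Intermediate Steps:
M(D, v) = -5
I = 20 (I = -5*(-2)*2 = 10*2 = 20)
-I = -1*20 = -20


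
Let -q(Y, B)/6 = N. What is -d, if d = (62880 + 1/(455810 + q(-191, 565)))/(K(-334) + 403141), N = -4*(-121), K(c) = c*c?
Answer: -28478729281/233109359482 ≈ -0.12217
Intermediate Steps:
K(c) = c**2
N = 484
q(Y, B) = -2904 (q(Y, B) = -6*484 = -2904)
d = 28478729281/233109359482 (d = (62880 + 1/(455810 - 2904))/((-334)**2 + 403141) = (62880 + 1/452906)/(111556 + 403141) = (62880 + 1/452906)/514697 = (28478729281/452906)*(1/514697) = 28478729281/233109359482 ≈ 0.12217)
-d = -1*28478729281/233109359482 = -28478729281/233109359482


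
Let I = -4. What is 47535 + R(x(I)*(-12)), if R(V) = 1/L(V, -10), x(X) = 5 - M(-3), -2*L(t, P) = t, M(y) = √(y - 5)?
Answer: 9411935/198 + I*√2/99 ≈ 47535.0 + 0.014285*I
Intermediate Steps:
M(y) = √(-5 + y)
L(t, P) = -t/2
x(X) = 5 - 2*I*√2 (x(X) = 5 - √(-5 - 3) = 5 - √(-8) = 5 - 2*I*√2)
R(V) = -2/V (R(V) = 1/(-V/2) = -2/V)
47535 + R(x(I)*(-12)) = 47535 - 2*(-1/(12*(5 - 2*I*√2))) = 47535 - 2/(-60 + 24*I*√2)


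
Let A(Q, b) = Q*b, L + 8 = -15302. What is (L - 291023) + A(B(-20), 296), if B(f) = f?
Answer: -312253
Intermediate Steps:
L = -15310 (L = -8 - 15302 = -15310)
(L - 291023) + A(B(-20), 296) = (-15310 - 291023) - 20*296 = -306333 - 5920 = -312253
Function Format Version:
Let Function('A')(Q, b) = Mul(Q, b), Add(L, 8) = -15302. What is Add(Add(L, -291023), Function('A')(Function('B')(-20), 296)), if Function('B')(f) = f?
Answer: -312253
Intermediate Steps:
L = -15310 (L = Add(-8, -15302) = -15310)
Add(Add(L, -291023), Function('A')(Function('B')(-20), 296)) = Add(Add(-15310, -291023), Mul(-20, 296)) = Add(-306333, -5920) = -312253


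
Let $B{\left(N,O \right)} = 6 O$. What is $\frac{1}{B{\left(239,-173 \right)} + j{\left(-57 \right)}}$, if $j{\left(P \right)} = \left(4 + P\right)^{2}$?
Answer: $\frac{1}{1771} \approx 0.00056465$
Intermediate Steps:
$\frac{1}{B{\left(239,-173 \right)} + j{\left(-57 \right)}} = \frac{1}{6 \left(-173\right) + \left(4 - 57\right)^{2}} = \frac{1}{-1038 + \left(-53\right)^{2}} = \frac{1}{-1038 + 2809} = \frac{1}{1771}$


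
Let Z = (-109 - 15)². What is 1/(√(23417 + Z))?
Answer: √38793/38793 ≈ 0.0050772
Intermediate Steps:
Z = 15376 (Z = (-124)² = 15376)
1/(√(23417 + Z)) = 1/(√(23417 + 15376)) = 1/(√38793) = √38793/38793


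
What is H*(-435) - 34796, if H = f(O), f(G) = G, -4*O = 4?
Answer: -34361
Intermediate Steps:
O = -1 (O = -¼*4 = -1)
H = -1
H*(-435) - 34796 = -1*(-435) - 34796 = 435 - 34796 = -34361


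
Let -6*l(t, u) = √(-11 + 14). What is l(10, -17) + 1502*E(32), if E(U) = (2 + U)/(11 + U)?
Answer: 51068/43 - √3/6 ≈ 1187.3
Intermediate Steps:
E(U) = (2 + U)/(11 + U)
l(t, u) = -√3/6 (l(t, u) = -√(-11 + 14)/6 = -√3/6)
l(10, -17) + 1502*E(32) = -√3/6 + 1502*((2 + 32)/(11 + 32)) = -√3/6 + 1502*(34/43) = -√3/6 + 51068/43 = 51068/43 - √3/6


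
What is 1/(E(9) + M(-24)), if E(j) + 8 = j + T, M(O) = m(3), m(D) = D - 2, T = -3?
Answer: -1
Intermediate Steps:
m(D) = -2 + D
M(O) = 1 (M(O) = -2 + 3 = 1)
E(j) = -11 + j (E(j) = -8 + (j - 3) = -8 + (-3 + j) = -11 + j)
1/(E(9) + M(-24)) = 1/((-11 + 9) + 1) = 1/(-2 + 1) = 1/(-1) = -1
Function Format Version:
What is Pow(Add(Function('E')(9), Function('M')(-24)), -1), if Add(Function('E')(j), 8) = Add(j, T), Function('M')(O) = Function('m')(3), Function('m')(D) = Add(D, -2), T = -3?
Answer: -1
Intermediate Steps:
Function('m')(D) = Add(-2, D)
Function('M')(O) = 1 (Function('M')(O) = Add(-2, 3) = 1)
Function('E')(j) = Add(-11, j) (Function('E')(j) = Add(-8, Add(j, -3)) = Add(-8, Add(-3, j)) = Add(-11, j))
Pow(Add(Function('E')(9), Function('M')(-24)), -1) = Pow(Add(Add(-11, 9), 1), -1) = Pow(Add(-2, 1), -1) = Pow(-1, -1) = -1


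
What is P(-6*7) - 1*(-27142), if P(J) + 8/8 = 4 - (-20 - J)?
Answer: 27123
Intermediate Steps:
P(J) = 23 + J (P(J) = -1 + (4 - (-20 - J)) = -1 + (4 + (20 + J)) = -1 + (24 + J) = 23 + J)
P(-6*7) - 1*(-27142) = (23 - 6*7) - 1*(-27142) = (23 - 42) + 27142 = -19 + 27142 = 27123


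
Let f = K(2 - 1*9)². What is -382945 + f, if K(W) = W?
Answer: -382896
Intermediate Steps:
f = 49 (f = (2 - 1*9)² = (2 - 9)² = (-7)² = 49)
-382945 + f = -382945 + 49 = -382896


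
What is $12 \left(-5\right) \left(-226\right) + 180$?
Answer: $13740$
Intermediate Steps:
$12 \left(-5\right) \left(-226\right) + 180 = \left(-60\right) \left(-226\right) + 180 = 13560 + 180 = 13740$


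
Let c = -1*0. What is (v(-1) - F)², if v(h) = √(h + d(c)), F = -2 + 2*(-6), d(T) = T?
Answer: (14 + I)² ≈ 195.0 + 28.0*I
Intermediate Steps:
c = 0
F = -14 (F = -2 - 12 = -14)
v(h) = √h (v(h) = √(h + 0) = √h)
(v(-1) - F)² = (√(-1) - 1*(-14))² = (I + 14)² = (14 + I)²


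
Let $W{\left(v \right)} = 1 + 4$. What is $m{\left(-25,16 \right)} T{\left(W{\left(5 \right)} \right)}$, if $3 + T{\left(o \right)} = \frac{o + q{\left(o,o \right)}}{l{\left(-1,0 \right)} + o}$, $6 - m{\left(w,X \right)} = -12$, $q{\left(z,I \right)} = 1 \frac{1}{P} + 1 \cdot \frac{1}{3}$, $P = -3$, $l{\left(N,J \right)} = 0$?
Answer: $-36$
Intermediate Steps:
$q{\left(z,I \right)} = 0$ ($q{\left(z,I \right)} = 1 \frac{1}{-3} + 1 \cdot \frac{1}{3} = 1 \left(- \frac{1}{3}\right) + 1 \cdot \frac{1}{3} = - \frac{1}{3} + \frac{1}{3} = 0$)
$m{\left(w,X \right)} = 18$ ($m{\left(w,X \right)} = 6 - -12 = 6 + 12 = 18$)
$W{\left(v \right)} = 5$
$T{\left(o \right)} = -2$ ($T{\left(o \right)} = -3 + \frac{o + 0}{0 + o} = -3 + \frac{o}{o} = -3 + 1 = -2$)
$m{\left(-25,16 \right)} T{\left(W{\left(5 \right)} \right)} = 18 \left(-2\right) = -36$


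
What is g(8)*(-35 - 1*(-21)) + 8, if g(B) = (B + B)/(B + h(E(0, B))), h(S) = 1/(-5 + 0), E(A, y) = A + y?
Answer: -808/39 ≈ -20.718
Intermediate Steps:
h(S) = -⅕ (h(S) = 1/(-5) = -⅕)
g(B) = 2*B/(-⅕ + B) (g(B) = (B + B)/(B - ⅕) = (2*B)/(-⅕ + B) = 2*B/(-⅕ + B))
g(8)*(-35 - 1*(-21)) + 8 = (10*8/(-1 + 5*8))*(-35 - 1*(-21)) + 8 = (10*8/(-1 + 40))*(-35 + 21) + 8 = (10*8/39)*(-14) + 8 = (10*8*(1/39))*(-14) + 8 = (80/39)*(-14) + 8 = -1120/39 + 8 = -808/39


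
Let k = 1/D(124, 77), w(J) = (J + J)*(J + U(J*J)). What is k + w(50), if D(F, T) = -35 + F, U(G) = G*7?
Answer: 156195001/89 ≈ 1.7550e+6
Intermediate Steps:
U(G) = 7*G
w(J) = 2*J*(J + 7*J²) (w(J) = (J + J)*(J + 7*(J*J)) = (2*J)*(J + 7*J²) = 2*J*(J + 7*J²))
k = 1/89 (k = 1/(-35 + 124) = 1/89 ≈ 0.011236)
k + w(50) = 1/89 + 50²*(2 + 14*50) = 1/89 + 2500*(2 + 700) = 1/89 + 2500*702 = 1/89 + 1755000 = 156195001/89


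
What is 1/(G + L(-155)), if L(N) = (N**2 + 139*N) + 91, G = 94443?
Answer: 1/97014 ≈ 1.0308e-5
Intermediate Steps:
L(N) = 91 + N**2 + 139*N
1/(G + L(-155)) = 1/(94443 + (91 + (-155)**2 + 139*(-155))) = 1/(94443 + (91 + 24025 - 21545)) = 1/(94443 + 2571) = 1/97014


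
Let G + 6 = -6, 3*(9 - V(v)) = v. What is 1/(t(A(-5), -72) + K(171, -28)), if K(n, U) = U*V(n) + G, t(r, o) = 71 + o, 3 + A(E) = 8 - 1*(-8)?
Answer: 1/1331 ≈ 0.00075131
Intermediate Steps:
V(v) = 9 - v/3
G = -12 (G = -6 - 6 = -12)
A(E) = 13 (A(E) = -3 + (8 - 1*(-8)) = -3 + (8 + 8) = -3 + 16 = 13)
K(n, U) = -12 + U*(9 - n/3) (K(n, U) = U*(9 - n/3) - 12 = -12 + U*(9 - n/3))
1/(t(A(-5), -72) + K(171, -28)) = 1/((71 - 72) + (-12 - 1/3*(-28)*(-27 + 171))) = 1/(-1 + (-12 - 1/3*(-28)*144)) = 1/(-1 + (-12 + 1344)) = 1/(-1 + 1332) = 1/1331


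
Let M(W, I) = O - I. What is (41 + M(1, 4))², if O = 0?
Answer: 1369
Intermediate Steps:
M(W, I) = -I (M(W, I) = 0 - I = -I)
(41 + M(1, 4))² = (41 - 1*4)² = (41 - 4)² = 37² = 1369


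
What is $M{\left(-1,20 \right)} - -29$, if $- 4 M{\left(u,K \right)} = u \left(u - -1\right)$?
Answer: $29$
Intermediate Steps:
$M{\left(u,K \right)} = - \frac{u \left(1 + u\right)}{4}$ ($M{\left(u,K \right)} = - \frac{u \left(u - -1\right)}{4} = - \frac{u \left(u + 1\right)}{4} = - \frac{u \left(1 + u\right)}{4}$)
$M{\left(-1,20 \right)} - -29 = \left(- \frac{1}{4}\right) \left(-1\right) \left(1 - 1\right) - -29 = \left(- \frac{1}{4}\right) \left(-1\right) 0 + 29 = 0 + 29 = 29$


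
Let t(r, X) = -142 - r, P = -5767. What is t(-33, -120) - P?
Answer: 5658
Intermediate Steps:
t(-33, -120) - P = (-142 - 1*(-33)) - 1*(-5767) = (-142 + 33) + 5767 = -109 + 5767 = 5658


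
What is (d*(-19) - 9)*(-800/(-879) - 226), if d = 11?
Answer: 43132172/879 ≈ 49070.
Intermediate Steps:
(d*(-19) - 9)*(-800/(-879) - 226) = (11*(-19) - 9)*(-800/(-879) - 226) = (-209 - 9)*(-800*(-1/879) - 226) = -218*(800/879 - 226) = -218*(-197854/879) = 43132172/879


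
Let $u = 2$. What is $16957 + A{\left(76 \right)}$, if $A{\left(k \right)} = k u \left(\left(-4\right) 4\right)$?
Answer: $14525$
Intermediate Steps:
$A{\left(k \right)} = - 32 k$ ($A{\left(k \right)} = k 2 \left(\left(-4\right) 4\right) = 2 k \left(-16\right) = - 32 k$)
$16957 + A{\left(76 \right)} = 16957 - 2432 = 14525$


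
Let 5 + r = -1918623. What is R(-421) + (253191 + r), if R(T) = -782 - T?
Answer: -1665798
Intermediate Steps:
r = -1918628 (r = -5 - 1918623 = -1918628)
R(-421) + (253191 + r) = (-782 - 1*(-421)) + (253191 - 1918628) = (-782 + 421) - 1665437 = -361 - 1665437 = -1665798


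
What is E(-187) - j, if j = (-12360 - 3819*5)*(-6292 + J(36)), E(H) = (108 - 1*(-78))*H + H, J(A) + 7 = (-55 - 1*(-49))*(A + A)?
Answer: -211758574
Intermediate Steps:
J(A) = -7 - 12*A (J(A) = -7 + (-55 - 1*(-49))*(A + A) = -7 + (-55 + 49)*(2*A) = -7 - 12*A)
E(H) = 187*H (E(H) = (108 + 78)*H + H = 186*H + H = 187*H)
j = 211723605 (j = (-12360 - 3819*5)*(-6292 + (-7 - 12*36)) = (-12360 - 19095)*(-6292 + (-7 - 432)) = -31455*(-6292 - 439) = -31455*(-6731) = 211723605)
E(-187) - j = 187*(-187) - 1*211723605 = -34969 - 211723605 = -211758574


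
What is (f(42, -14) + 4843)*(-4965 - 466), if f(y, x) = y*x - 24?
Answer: -22978561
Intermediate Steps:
f(y, x) = -24 + x*y (f(y, x) = x*y - 24 = -24 + x*y)
(f(42, -14) + 4843)*(-4965 - 466) = ((-24 - 14*42) + 4843)*(-4965 - 466) = ((-24 - 588) + 4843)*(-5431) = (-612 + 4843)*(-5431) = 4231*(-5431) = -22978561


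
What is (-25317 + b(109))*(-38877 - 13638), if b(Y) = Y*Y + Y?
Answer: 699867405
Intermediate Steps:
b(Y) = Y + Y² (b(Y) = Y² + Y = Y + Y²)
(-25317 + b(109))*(-38877 - 13638) = (-25317 + 109*(1 + 109))*(-38877 - 13638) = (-25317 + 109*110)*(-52515) = (-25317 + 11990)*(-52515) = -13327*(-52515) = 699867405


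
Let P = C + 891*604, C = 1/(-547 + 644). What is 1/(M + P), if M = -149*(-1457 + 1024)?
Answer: 97/58460058 ≈ 1.6593e-6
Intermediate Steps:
C = 1/97 ≈ 0.010309
P = 52201909/97 (P = 1/97 + 891*604 = 1/97 + 538164 = 52201909/97 ≈ 5.3816e+5)
M = 64517 (M = -149*(-433) = 64517)
1/(M + P) = 1/(64517 + 52201909/97) = 1/(58460058/97) = 97/58460058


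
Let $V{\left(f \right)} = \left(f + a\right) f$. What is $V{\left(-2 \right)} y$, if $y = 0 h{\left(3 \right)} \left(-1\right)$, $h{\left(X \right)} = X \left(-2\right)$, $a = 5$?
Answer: $0$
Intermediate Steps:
$h{\left(X \right)} = - 2 X$
$y = 0$ ($y = 0 \left(\left(-2\right) 3\right) \left(-1\right) = 0 \left(-6\right) \left(-1\right) = 0 \left(-1\right) = 0$)
$V{\left(f \right)} = f \left(5 + f\right)$ ($V{\left(f \right)} = \left(f + 5\right) f = \left(5 + f\right) f = f \left(5 + f\right)$)
$V{\left(-2 \right)} y = - 2 \left(5 - 2\right) 0 = \left(-2\right) 3 \cdot 0 = \left(-6\right) 0 = 0$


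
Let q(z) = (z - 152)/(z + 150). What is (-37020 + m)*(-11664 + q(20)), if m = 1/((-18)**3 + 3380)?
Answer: 45001007394873/104210 ≈ 4.3183e+8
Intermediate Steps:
m = -1/2452 (m = 1/(-5832 + 3380) = 1/(-2452) = -1/2452 ≈ -0.00040783)
q(z) = (-152 + z)/(150 + z)
(-37020 + m)*(-11664 + q(20)) = (-37020 - 1/2452)*(-11664 + (-152 + 20)/(150 + 20)) = -90773041*(-11664 - 132/170)/2452 = -90773041*(-11664 + (1/170)*(-132))/2452 = -90773041*(-11664 - 66/85)/2452 = -90773041/2452*(-991506/85) = 45001007394873/104210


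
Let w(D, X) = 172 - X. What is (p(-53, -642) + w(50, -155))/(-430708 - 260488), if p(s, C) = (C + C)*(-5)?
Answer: -6747/691196 ≈ -0.0097613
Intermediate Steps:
p(s, C) = -10*C (p(s, C) = (2*C)*(-5) = -10*C)
(p(-53, -642) + w(50, -155))/(-430708 - 260488) = (-10*(-642) + (172 - 1*(-155)))/(-430708 - 260488) = (6420 + (172 + 155))/(-691196) = (6420 + 327)*(-1/691196) = 6747*(-1/691196) = -6747/691196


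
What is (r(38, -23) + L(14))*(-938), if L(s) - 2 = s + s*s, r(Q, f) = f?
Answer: -177282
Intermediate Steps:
L(s) = 2 + s + s² (L(s) = 2 + (s + s*s) = 2 + (s + s²) = 2 + s + s²)
(r(38, -23) + L(14))*(-938) = (-23 + (2 + 14 + 14²))*(-938) = (-23 + (2 + 14 + 196))*(-938) = (-23 + 212)*(-938) = 189*(-938) = -177282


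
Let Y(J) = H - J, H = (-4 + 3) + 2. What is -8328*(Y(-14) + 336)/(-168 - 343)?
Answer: 2923128/511 ≈ 5720.4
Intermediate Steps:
H = 1 (H = -1 + 2 = 1)
Y(J) = 1 - J
-8328*(Y(-14) + 336)/(-168 - 343) = -8328*((1 - 1*(-14)) + 336)/(-168 - 343) = -8328*((1 + 14) + 336)/(-511) = -8328*(15 + 336)*(-1)/511 = -2923128*(-1)/511 = -8328*(-351/511) = 2923128/511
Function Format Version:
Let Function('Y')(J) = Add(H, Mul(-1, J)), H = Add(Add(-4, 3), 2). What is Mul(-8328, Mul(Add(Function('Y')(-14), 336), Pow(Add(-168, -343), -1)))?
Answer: Rational(2923128, 511) ≈ 5720.4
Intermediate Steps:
H = 1 (H = Add(-1, 2) = 1)
Function('Y')(J) = Add(1, Mul(-1, J))
Mul(-8328, Mul(Add(Function('Y')(-14), 336), Pow(Add(-168, -343), -1))) = Mul(-8328, Mul(Add(Add(1, Mul(-1, -14)), 336), Pow(Add(-168, -343), -1))) = Mul(-8328, Mul(Add(Add(1, 14), 336), Pow(-511, -1))) = Mul(-8328, Mul(Add(15, 336), Rational(-1, 511))) = Mul(-8328, Mul(351, Rational(-1, 511))) = Mul(-8328, Rational(-351, 511)) = Rational(2923128, 511)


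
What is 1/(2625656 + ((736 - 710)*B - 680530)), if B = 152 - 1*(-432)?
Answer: 1/1960310 ≈ 5.1012e-7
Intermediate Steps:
B = 584 (B = 152 + 432 = 584)
1/(2625656 + ((736 - 710)*B - 680530)) = 1/(2625656 + ((736 - 710)*584 - 680530)) = 1/(2625656 + (26*584 - 680530)) = 1/(2625656 + (15184 - 680530)) = 1/(2625656 - 665346) = 1/1960310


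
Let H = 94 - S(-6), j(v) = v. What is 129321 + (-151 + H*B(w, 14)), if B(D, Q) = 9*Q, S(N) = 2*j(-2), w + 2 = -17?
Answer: 141518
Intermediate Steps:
w = -19 (w = -2 - 17 = -19)
S(N) = -4 (S(N) = 2*(-2) = -4)
H = 98 (H = 94 - 1*(-4) = 94 + 4 = 98)
129321 + (-151 + H*B(w, 14)) = 129321 + (-151 + 98*(9*14)) = 129321 + (-151 + 98*126) = 129321 + (-151 + 12348) = 129321 + 12197 = 141518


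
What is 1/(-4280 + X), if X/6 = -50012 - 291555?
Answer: -1/2053682 ≈ -4.8693e-7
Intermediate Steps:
X = -2049402 (X = 6*(-50012 - 291555) = 6*(-341567) = -2049402)
1/(-4280 + X) = 1/(-4280 - 2049402) = 1/(-2053682) = -1/2053682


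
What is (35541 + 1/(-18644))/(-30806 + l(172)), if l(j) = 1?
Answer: -662626403/574328420 ≈ -1.1537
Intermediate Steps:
(35541 + 1/(-18644))/(-30806 + l(172)) = (35541 + 1/(-18644))/(-30806 + 1) = (35541 - 1/18644)/(-30805) = (662626403/18644)*(-1/30805) = -662626403/574328420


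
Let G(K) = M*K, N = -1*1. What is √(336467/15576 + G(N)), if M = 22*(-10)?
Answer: √14653850178/7788 ≈ 15.544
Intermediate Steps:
M = -220
N = -1
G(K) = -220*K
√(336467/15576 + G(N)) = √(336467/15576 - 220*(-1)) = √(336467*(1/15576) + 220) = √(336467/15576 + 220) = √(3763187/15576) = √14653850178/7788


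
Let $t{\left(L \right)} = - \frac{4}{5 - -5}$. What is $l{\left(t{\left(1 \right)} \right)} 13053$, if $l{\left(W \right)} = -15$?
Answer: $-195795$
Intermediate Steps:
$t{\left(L \right)} = - \frac{2}{5}$ ($t{\left(L \right)} = - \frac{4}{5 + 5} = - \frac{4}{10} = \left(-4\right) \frac{1}{10} = - \frac{2}{5}$)
$l{\left(t{\left(1 \right)} \right)} 13053 = \left(-15\right) 13053 = -195795$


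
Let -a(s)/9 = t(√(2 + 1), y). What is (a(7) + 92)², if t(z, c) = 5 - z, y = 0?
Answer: 2452 + 846*√3 ≈ 3917.3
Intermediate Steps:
a(s) = -45 + 9*√3 (a(s) = -9*(5 - √(2 + 1)) = -9*(5 - √3) = -45 + 9*√3)
(a(7) + 92)² = ((-45 + 9*√3) + 92)² = (47 + 9*√3)²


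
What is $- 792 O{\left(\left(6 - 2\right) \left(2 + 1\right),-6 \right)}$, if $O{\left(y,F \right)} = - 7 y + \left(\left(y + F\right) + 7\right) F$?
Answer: $128304$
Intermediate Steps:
$O{\left(y,F \right)} = - 7 y + F \left(7 + F + y\right)$ ($O{\left(y,F \right)} = - 7 y + \left(\left(F + y\right) + 7\right) F = - 7 y + \left(7 + F + y\right) F = - 7 y + F \left(7 + F + y\right)$)
$- 792 O{\left(\left(6 - 2\right) \left(2 + 1\right),-6 \right)} = - 792 \left(\left(-6\right)^{2} - 7 \left(6 - 2\right) \left(2 + 1\right) + 7 \left(-6\right) - 6 \left(6 - 2\right) \left(2 + 1\right)\right) = - 792 \left(36 - 7 \left(6 - 2\right) 3 - 42 - 6 \left(6 - 2\right) 3\right) = - 792 \left(36 - 7 \cdot 4 \cdot 3 - 42 - 6 \cdot 4 \cdot 3\right) = - 792 \left(36 - 84 - 42 - 72\right) = \left(-792\right) \left(-162\right) = 128304$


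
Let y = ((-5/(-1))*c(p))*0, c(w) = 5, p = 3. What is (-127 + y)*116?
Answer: -14732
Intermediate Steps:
y = 0 (y = (-5/(-1)*5)*0 = (-5*(-1)*5)*0 = (5*5)*0 = 25*0 = 0)
(-127 + y)*116 = (-127 + 0)*116 = -127*116 = -14732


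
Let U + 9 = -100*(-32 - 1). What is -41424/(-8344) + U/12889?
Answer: 70171755/13443227 ≈ 5.2199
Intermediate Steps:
U = 3291 (U = -9 - 100*(-32 - 1) = -9 - 100*(-33) = -9 + 3300 = 3291)
-41424/(-8344) + U/12889 = -41424/(-8344) + 3291/12889 = -41424*(-1/8344) + 3291*(1/12889) = 5178/1043 + 3291/12889 = 70171755/13443227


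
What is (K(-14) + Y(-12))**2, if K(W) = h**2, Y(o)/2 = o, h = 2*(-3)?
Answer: 144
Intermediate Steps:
h = -6
Y(o) = 2*o
K(W) = 36 (K(W) = (-6)**2 = 36)
(K(-14) + Y(-12))**2 = (36 + 2*(-12))**2 = (36 - 24)**2 = 12**2 = 144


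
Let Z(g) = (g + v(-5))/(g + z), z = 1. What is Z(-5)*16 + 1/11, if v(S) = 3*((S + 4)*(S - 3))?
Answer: -835/11 ≈ -75.909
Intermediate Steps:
v(S) = 3*(-3 + S)*(4 + S) (v(S) = 3*((4 + S)*(-3 + S)) = 3*((-3 + S)*(4 + S)) = 3*(-3 + S)*(4 + S))
Z(g) = (24 + g)/(1 + g) (Z(g) = (g + (-36 + 3*(-5) + 3*(-5)**2))/(g + 1) = (g + (-36 - 15 + 3*25))/(1 + g) = (g + (-36 - 15 + 75))/(1 + g) = (g + 24)/(1 + g) = (24 + g)/(1 + g))
Z(-5)*16 + 1/11 = ((24 - 5)/(1 - 5))*16 + 1/11 = (19/(-4))*16 + 1/11 = -1/4*19*16 + 1/11 = -19/4*16 + 1/11 = -76 + 1/11 = -835/11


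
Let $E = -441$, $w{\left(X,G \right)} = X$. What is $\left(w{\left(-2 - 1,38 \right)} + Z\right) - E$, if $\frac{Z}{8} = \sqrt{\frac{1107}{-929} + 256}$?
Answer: $438 + \frac{8 \sqrt{219910093}}{929} \approx 565.7$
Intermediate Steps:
$Z = \frac{8 \sqrt{219910093}}{929}$ ($Z = 8 \sqrt{\frac{1107}{-929} + 256} = 8 \sqrt{1107 \left(- \frac{1}{929}\right) + 256} = 8 \sqrt{- \frac{1107}{929} + 256} = 8 \sqrt{\frac{236717}{929}} = 8 \frac{\sqrt{219910093}}{929} = \frac{8 \sqrt{219910093}}{929} \approx 127.7$)
$\left(w{\left(-2 - 1,38 \right)} + Z\right) - E = \left(\left(-2 - 1\right) + \frac{8 \sqrt{219910093}}{929}\right) - -441 = \left(-3 + \frac{8 \sqrt{219910093}}{929}\right) + 441 = 438 + \frac{8 \sqrt{219910093}}{929}$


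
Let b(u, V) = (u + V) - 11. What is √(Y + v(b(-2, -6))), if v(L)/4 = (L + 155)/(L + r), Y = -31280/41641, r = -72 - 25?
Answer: 2*I*√1983554294086/1207589 ≈ 2.3326*I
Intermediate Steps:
r = -97
b(u, V) = -11 + V + u (b(u, V) = (V + u) - 11 = -11 + V + u)
Y = -31280/41641 (Y = -31280*1/41641 = -31280/41641 ≈ -0.75118)
v(L) = 4*(155 + L)/(-97 + L) (v(L) = 4*((L + 155)/(L - 97)) = 4*((155 + L)/(-97 + L)) = 4*(155 + L)/(-97 + L))
√(Y + v(b(-2, -6))) = √(-31280/41641 + 4*(155 + (-11 - 6 - 2))/(-97 + (-11 - 6 - 2))) = √(-31280/41641 + 4*(155 - 19)/(-97 - 19)) = √(-31280/41641 + 4*136/(-116)) = √(-31280/41641 + 4*(-1/116)*136) = √(-31280/41641 - 136/29) = √(-6570296/1207589) = 2*I*√1983554294086/1207589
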